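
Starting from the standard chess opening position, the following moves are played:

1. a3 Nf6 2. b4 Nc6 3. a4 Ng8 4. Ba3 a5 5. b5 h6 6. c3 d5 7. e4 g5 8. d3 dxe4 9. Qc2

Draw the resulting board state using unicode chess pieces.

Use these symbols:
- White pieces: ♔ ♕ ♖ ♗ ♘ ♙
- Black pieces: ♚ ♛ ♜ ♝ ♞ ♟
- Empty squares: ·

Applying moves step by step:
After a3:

♜ ♞ ♝ ♛ ♚ ♝ ♞ ♜
♟ ♟ ♟ ♟ ♟ ♟ ♟ ♟
· · · · · · · ·
· · · · · · · ·
· · · · · · · ·
♙ · · · · · · ·
· ♙ ♙ ♙ ♙ ♙ ♙ ♙
♖ ♘ ♗ ♕ ♔ ♗ ♘ ♖


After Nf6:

♜ ♞ ♝ ♛ ♚ ♝ · ♜
♟ ♟ ♟ ♟ ♟ ♟ ♟ ♟
· · · · · ♞ · ·
· · · · · · · ·
· · · · · · · ·
♙ · · · · · · ·
· ♙ ♙ ♙ ♙ ♙ ♙ ♙
♖ ♘ ♗ ♕ ♔ ♗ ♘ ♖


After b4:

♜ ♞ ♝ ♛ ♚ ♝ · ♜
♟ ♟ ♟ ♟ ♟ ♟ ♟ ♟
· · · · · ♞ · ·
· · · · · · · ·
· ♙ · · · · · ·
♙ · · · · · · ·
· · ♙ ♙ ♙ ♙ ♙ ♙
♖ ♘ ♗ ♕ ♔ ♗ ♘ ♖


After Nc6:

♜ · ♝ ♛ ♚ ♝ · ♜
♟ ♟ ♟ ♟ ♟ ♟ ♟ ♟
· · ♞ · · ♞ · ·
· · · · · · · ·
· ♙ · · · · · ·
♙ · · · · · · ·
· · ♙ ♙ ♙ ♙ ♙ ♙
♖ ♘ ♗ ♕ ♔ ♗ ♘ ♖


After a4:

♜ · ♝ ♛ ♚ ♝ · ♜
♟ ♟ ♟ ♟ ♟ ♟ ♟ ♟
· · ♞ · · ♞ · ·
· · · · · · · ·
♙ ♙ · · · · · ·
· · · · · · · ·
· · ♙ ♙ ♙ ♙ ♙ ♙
♖ ♘ ♗ ♕ ♔ ♗ ♘ ♖


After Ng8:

♜ · ♝ ♛ ♚ ♝ ♞ ♜
♟ ♟ ♟ ♟ ♟ ♟ ♟ ♟
· · ♞ · · · · ·
· · · · · · · ·
♙ ♙ · · · · · ·
· · · · · · · ·
· · ♙ ♙ ♙ ♙ ♙ ♙
♖ ♘ ♗ ♕ ♔ ♗ ♘ ♖


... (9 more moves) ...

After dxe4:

♜ · ♝ ♛ ♚ ♝ ♞ ♜
· ♟ ♟ · ♟ ♟ · ·
· · ♞ · · · · ♟
♟ ♙ · · · · ♟ ·
♙ · · · ♟ · · ·
♗ · ♙ ♙ · · · ·
· · · · · ♙ ♙ ♙
♖ ♘ · ♕ ♔ ♗ ♘ ♖


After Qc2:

♜ · ♝ ♛ ♚ ♝ ♞ ♜
· ♟ ♟ · ♟ ♟ · ·
· · ♞ · · · · ♟
♟ ♙ · · · · ♟ ·
♙ · · · ♟ · · ·
♗ · ♙ ♙ · · · ·
· · ♕ · · ♙ ♙ ♙
♖ ♘ · · ♔ ♗ ♘ ♖



  a b c d e f g h
  ─────────────────
8│♜ · ♝ ♛ ♚ ♝ ♞ ♜│8
7│· ♟ ♟ · ♟ ♟ · ·│7
6│· · ♞ · · · · ♟│6
5│♟ ♙ · · · · ♟ ·│5
4│♙ · · · ♟ · · ·│4
3│♗ · ♙ ♙ · · · ·│3
2│· · ♕ · · ♙ ♙ ♙│2
1│♖ ♘ · · ♔ ♗ ♘ ♖│1
  ─────────────────
  a b c d e f g h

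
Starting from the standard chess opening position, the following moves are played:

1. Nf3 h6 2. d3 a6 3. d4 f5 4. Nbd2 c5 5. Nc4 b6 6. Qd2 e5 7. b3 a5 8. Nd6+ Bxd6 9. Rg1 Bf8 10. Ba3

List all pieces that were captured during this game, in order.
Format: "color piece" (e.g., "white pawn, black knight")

Tracking captures:
  Bxd6: captured white knight

white knight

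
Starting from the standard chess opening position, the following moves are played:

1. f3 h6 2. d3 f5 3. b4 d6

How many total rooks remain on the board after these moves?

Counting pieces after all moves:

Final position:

  a b c d e f g h
  ─────────────────
8│♜ ♞ ♝ ♛ ♚ ♝ ♞ ♜│8
7│♟ ♟ ♟ · ♟ · ♟ ·│7
6│· · · ♟ · · · ♟│6
5│· · · · · ♟ · ·│5
4│· ♙ · · · · · ·│4
3│· · · ♙ · ♙ · ·│3
2│♙ · ♙ · ♙ · ♙ ♙│2
1│♖ ♘ ♗ ♕ ♔ ♗ ♘ ♖│1
  ─────────────────
  a b c d e f g h


4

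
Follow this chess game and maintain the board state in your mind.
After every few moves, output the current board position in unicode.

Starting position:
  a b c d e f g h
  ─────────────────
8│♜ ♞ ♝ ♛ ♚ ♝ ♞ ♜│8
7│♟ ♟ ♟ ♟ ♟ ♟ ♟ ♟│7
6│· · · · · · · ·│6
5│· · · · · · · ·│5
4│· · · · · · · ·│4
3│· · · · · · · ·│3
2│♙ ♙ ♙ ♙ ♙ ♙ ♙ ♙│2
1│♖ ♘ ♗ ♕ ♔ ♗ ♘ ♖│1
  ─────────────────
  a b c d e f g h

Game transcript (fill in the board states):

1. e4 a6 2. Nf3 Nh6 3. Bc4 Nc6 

  a b c d e f g h
  ─────────────────
8│♜ · ♝ ♛ ♚ ♝ · ♜│8
7│· ♟ ♟ ♟ ♟ ♟ ♟ ♟│7
6│♟ · ♞ · · · · ♞│6
5│· · · · · · · ·│5
4│· · ♗ · ♙ · · ·│4
3│· · · · · ♘ · ·│3
2│♙ ♙ ♙ ♙ · ♙ ♙ ♙│2
1│♖ ♘ ♗ ♕ ♔ · · ♖│1
  ─────────────────
  a b c d e f g h

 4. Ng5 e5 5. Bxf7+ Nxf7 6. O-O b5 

  a b c d e f g h
  ─────────────────
8│♜ · ♝ ♛ ♚ ♝ · ♜│8
7│· · ♟ ♟ · ♞ ♟ ♟│7
6│♟ · ♞ · · · · ·│6
5│· ♟ · · ♟ · ♘ ·│5
4│· · · · ♙ · · ·│4
3│· · · · · · · ·│3
2│♙ ♙ ♙ ♙ · ♙ ♙ ♙│2
1│♖ ♘ ♗ ♕ · ♖ ♔ ·│1
  ─────────────────
  a b c d e f g h

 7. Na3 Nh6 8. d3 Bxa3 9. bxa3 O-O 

  a b c d e f g h
  ─────────────────
8│♜ · ♝ ♛ · ♜ ♚ ·│8
7│· · ♟ ♟ · · ♟ ♟│7
6│♟ · ♞ · · · · ♞│6
5│· ♟ · · ♟ · ♘ ·│5
4│· · · · ♙ · · ·│4
3│♙ · · ♙ · · · ·│3
2│♙ · ♙ · · ♙ ♙ ♙│2
1│♖ · ♗ ♕ · ♖ ♔ ·│1
  ─────────────────
  a b c d e f g h

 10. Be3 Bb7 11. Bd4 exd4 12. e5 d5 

  a b c d e f g h
  ─────────────────
8│♜ · · ♛ · ♜ ♚ ·│8
7│· ♝ ♟ · · · ♟ ♟│7
6│♟ · ♞ · · · · ♞│6
5│· ♟ · ♟ ♙ · ♘ ·│5
4│· · · ♟ · · · ·│4
3│♙ · · ♙ · · · ·│3
2│♙ · ♙ · · ♙ ♙ ♙│2
1│♖ · · ♕ · ♖ ♔ ·│1
  ─────────────────
  a b c d e f g h

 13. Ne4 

  a b c d e f g h
  ─────────────────
8│♜ · · ♛ · ♜ ♚ ·│8
7│· ♝ ♟ · · · ♟ ♟│7
6│♟ · ♞ · · · · ♞│6
5│· ♟ · ♟ ♙ · · ·│5
4│· · · ♟ ♘ · · ·│4
3│♙ · · ♙ · · · ·│3
2│♙ · ♙ · · ♙ ♙ ♙│2
1│♖ · · ♕ · ♖ ♔ ·│1
  ─────────────────
  a b c d e f g h


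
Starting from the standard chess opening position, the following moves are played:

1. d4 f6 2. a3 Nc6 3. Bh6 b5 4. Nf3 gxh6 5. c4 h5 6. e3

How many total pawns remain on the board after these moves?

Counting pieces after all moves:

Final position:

  a b c d e f g h
  ─────────────────
8│♜ · ♝ ♛ ♚ ♝ ♞ ♜│8
7│♟ · ♟ ♟ ♟ · · ♟│7
6│· · ♞ · · ♟ · ·│6
5│· ♟ · · · · · ♟│5
4│· · ♙ ♙ · · · ·│4
3│♙ · · · ♙ ♘ · ·│3
2│· ♙ · · · ♙ ♙ ♙│2
1│♖ ♘ · ♕ ♔ ♗ · ♖│1
  ─────────────────
  a b c d e f g h


16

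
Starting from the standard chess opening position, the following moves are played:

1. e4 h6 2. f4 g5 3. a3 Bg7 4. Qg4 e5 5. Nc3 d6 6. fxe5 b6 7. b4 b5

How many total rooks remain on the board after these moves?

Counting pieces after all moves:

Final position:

  a b c d e f g h
  ─────────────────
8│♜ ♞ ♝ ♛ ♚ · ♞ ♜│8
7│♟ · ♟ · · ♟ ♝ ·│7
6│· · · ♟ · · · ♟│6
5│· ♟ · · ♙ · ♟ ·│5
4│· ♙ · · ♙ · ♕ ·│4
3│♙ · ♘ · · · · ·│3
2│· · ♙ ♙ · · ♙ ♙│2
1│♖ · ♗ · ♔ ♗ ♘ ♖│1
  ─────────────────
  a b c d e f g h


4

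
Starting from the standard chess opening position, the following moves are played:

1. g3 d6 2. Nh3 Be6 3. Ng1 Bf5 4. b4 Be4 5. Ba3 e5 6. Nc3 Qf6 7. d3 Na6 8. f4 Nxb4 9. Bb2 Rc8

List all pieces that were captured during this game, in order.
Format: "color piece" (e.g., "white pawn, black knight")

Tracking captures:
  Nxb4: captured white pawn

white pawn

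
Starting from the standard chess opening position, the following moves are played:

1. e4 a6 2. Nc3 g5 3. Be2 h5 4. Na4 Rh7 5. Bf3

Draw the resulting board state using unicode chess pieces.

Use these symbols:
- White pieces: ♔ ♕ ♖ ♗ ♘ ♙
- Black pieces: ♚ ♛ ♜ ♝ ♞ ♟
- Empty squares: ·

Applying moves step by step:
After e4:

♜ ♞ ♝ ♛ ♚ ♝ ♞ ♜
♟ ♟ ♟ ♟ ♟ ♟ ♟ ♟
· · · · · · · ·
· · · · · · · ·
· · · · ♙ · · ·
· · · · · · · ·
♙ ♙ ♙ ♙ · ♙ ♙ ♙
♖ ♘ ♗ ♕ ♔ ♗ ♘ ♖


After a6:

♜ ♞ ♝ ♛ ♚ ♝ ♞ ♜
· ♟ ♟ ♟ ♟ ♟ ♟ ♟
♟ · · · · · · ·
· · · · · · · ·
· · · · ♙ · · ·
· · · · · · · ·
♙ ♙ ♙ ♙ · ♙ ♙ ♙
♖ ♘ ♗ ♕ ♔ ♗ ♘ ♖


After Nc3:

♜ ♞ ♝ ♛ ♚ ♝ ♞ ♜
· ♟ ♟ ♟ ♟ ♟ ♟ ♟
♟ · · · · · · ·
· · · · · · · ·
· · · · ♙ · · ·
· · ♘ · · · · ·
♙ ♙ ♙ ♙ · ♙ ♙ ♙
♖ · ♗ ♕ ♔ ♗ ♘ ♖


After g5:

♜ ♞ ♝ ♛ ♚ ♝ ♞ ♜
· ♟ ♟ ♟ ♟ ♟ · ♟
♟ · · · · · · ·
· · · · · · ♟ ·
· · · · ♙ · · ·
· · ♘ · · · · ·
♙ ♙ ♙ ♙ · ♙ ♙ ♙
♖ · ♗ ♕ ♔ ♗ ♘ ♖


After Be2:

♜ ♞ ♝ ♛ ♚ ♝ ♞ ♜
· ♟ ♟ ♟ ♟ ♟ · ♟
♟ · · · · · · ·
· · · · · · ♟ ·
· · · · ♙ · · ·
· · ♘ · · · · ·
♙ ♙ ♙ ♙ ♗ ♙ ♙ ♙
♖ · ♗ ♕ ♔ · ♘ ♖


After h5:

♜ ♞ ♝ ♛ ♚ ♝ ♞ ♜
· ♟ ♟ ♟ ♟ ♟ · ·
♟ · · · · · · ·
· · · · · · ♟ ♟
· · · · ♙ · · ·
· · ♘ · · · · ·
♙ ♙ ♙ ♙ ♗ ♙ ♙ ♙
♖ · ♗ ♕ ♔ · ♘ ♖


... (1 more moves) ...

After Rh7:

♜ ♞ ♝ ♛ ♚ ♝ ♞ ·
· ♟ ♟ ♟ ♟ ♟ · ♜
♟ · · · · · · ·
· · · · · · ♟ ♟
♘ · · · ♙ · · ·
· · · · · · · ·
♙ ♙ ♙ ♙ ♗ ♙ ♙ ♙
♖ · ♗ ♕ ♔ · ♘ ♖


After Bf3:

♜ ♞ ♝ ♛ ♚ ♝ ♞ ·
· ♟ ♟ ♟ ♟ ♟ · ♜
♟ · · · · · · ·
· · · · · · ♟ ♟
♘ · · · ♙ · · ·
· · · · · ♗ · ·
♙ ♙ ♙ ♙ · ♙ ♙ ♙
♖ · ♗ ♕ ♔ · ♘ ♖



  a b c d e f g h
  ─────────────────
8│♜ ♞ ♝ ♛ ♚ ♝ ♞ ·│8
7│· ♟ ♟ ♟ ♟ ♟ · ♜│7
6│♟ · · · · · · ·│6
5│· · · · · · ♟ ♟│5
4│♘ · · · ♙ · · ·│4
3│· · · · · ♗ · ·│3
2│♙ ♙ ♙ ♙ · ♙ ♙ ♙│2
1│♖ · ♗ ♕ ♔ · ♘ ♖│1
  ─────────────────
  a b c d e f g h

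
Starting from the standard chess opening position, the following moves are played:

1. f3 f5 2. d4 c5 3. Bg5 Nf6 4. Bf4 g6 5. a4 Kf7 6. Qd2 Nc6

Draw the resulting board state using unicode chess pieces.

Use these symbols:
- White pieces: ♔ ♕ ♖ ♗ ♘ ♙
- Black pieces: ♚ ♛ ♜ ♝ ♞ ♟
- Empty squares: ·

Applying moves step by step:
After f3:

♜ ♞ ♝ ♛ ♚ ♝ ♞ ♜
♟ ♟ ♟ ♟ ♟ ♟ ♟ ♟
· · · · · · · ·
· · · · · · · ·
· · · · · · · ·
· · · · · ♙ · ·
♙ ♙ ♙ ♙ ♙ · ♙ ♙
♖ ♘ ♗ ♕ ♔ ♗ ♘ ♖


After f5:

♜ ♞ ♝ ♛ ♚ ♝ ♞ ♜
♟ ♟ ♟ ♟ ♟ · ♟ ♟
· · · · · · · ·
· · · · · ♟ · ·
· · · · · · · ·
· · · · · ♙ · ·
♙ ♙ ♙ ♙ ♙ · ♙ ♙
♖ ♘ ♗ ♕ ♔ ♗ ♘ ♖


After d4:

♜ ♞ ♝ ♛ ♚ ♝ ♞ ♜
♟ ♟ ♟ ♟ ♟ · ♟ ♟
· · · · · · · ·
· · · · · ♟ · ·
· · · ♙ · · · ·
· · · · · ♙ · ·
♙ ♙ ♙ · ♙ · ♙ ♙
♖ ♘ ♗ ♕ ♔ ♗ ♘ ♖


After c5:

♜ ♞ ♝ ♛ ♚ ♝ ♞ ♜
♟ ♟ · ♟ ♟ · ♟ ♟
· · · · · · · ·
· · ♟ · · ♟ · ·
· · · ♙ · · · ·
· · · · · ♙ · ·
♙ ♙ ♙ · ♙ · ♙ ♙
♖ ♘ ♗ ♕ ♔ ♗ ♘ ♖


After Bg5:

♜ ♞ ♝ ♛ ♚ ♝ ♞ ♜
♟ ♟ · ♟ ♟ · ♟ ♟
· · · · · · · ·
· · ♟ · · ♟ ♗ ·
· · · ♙ · · · ·
· · · · · ♙ · ·
♙ ♙ ♙ · ♙ · ♙ ♙
♖ ♘ · ♕ ♔ ♗ ♘ ♖


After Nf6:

♜ ♞ ♝ ♛ ♚ ♝ · ♜
♟ ♟ · ♟ ♟ · ♟ ♟
· · · · · ♞ · ·
· · ♟ · · ♟ ♗ ·
· · · ♙ · · · ·
· · · · · ♙ · ·
♙ ♙ ♙ · ♙ · ♙ ♙
♖ ♘ · ♕ ♔ ♗ ♘ ♖


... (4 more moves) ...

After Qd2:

♜ ♞ ♝ ♛ · ♝ · ♜
♟ ♟ · ♟ ♟ ♚ · ♟
· · · · · ♞ ♟ ·
· · ♟ · · ♟ · ·
♙ · · ♙ · ♗ · ·
· · · · · ♙ · ·
· ♙ ♙ ♕ ♙ · ♙ ♙
♖ ♘ · · ♔ ♗ ♘ ♖


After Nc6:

♜ · ♝ ♛ · ♝ · ♜
♟ ♟ · ♟ ♟ ♚ · ♟
· · ♞ · · ♞ ♟ ·
· · ♟ · · ♟ · ·
♙ · · ♙ · ♗ · ·
· · · · · ♙ · ·
· ♙ ♙ ♕ ♙ · ♙ ♙
♖ ♘ · · ♔ ♗ ♘ ♖



  a b c d e f g h
  ─────────────────
8│♜ · ♝ ♛ · ♝ · ♜│8
7│♟ ♟ · ♟ ♟ ♚ · ♟│7
6│· · ♞ · · ♞ ♟ ·│6
5│· · ♟ · · ♟ · ·│5
4│♙ · · ♙ · ♗ · ·│4
3│· · · · · ♙ · ·│3
2│· ♙ ♙ ♕ ♙ · ♙ ♙│2
1│♖ ♘ · · ♔ ♗ ♘ ♖│1
  ─────────────────
  a b c d e f g h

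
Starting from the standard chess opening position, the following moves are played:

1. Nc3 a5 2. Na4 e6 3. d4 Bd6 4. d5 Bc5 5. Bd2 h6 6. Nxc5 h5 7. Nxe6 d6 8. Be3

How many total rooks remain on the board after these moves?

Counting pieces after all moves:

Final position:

  a b c d e f g h
  ─────────────────
8│♜ ♞ ♝ ♛ ♚ · ♞ ♜│8
7│· ♟ ♟ · · ♟ ♟ ·│7
6│· · · ♟ ♘ · · ·│6
5│♟ · · ♙ · · · ♟│5
4│· · · · · · · ·│4
3│· · · · ♗ · · ·│3
2│♙ ♙ ♙ · ♙ ♙ ♙ ♙│2
1│♖ · · ♕ ♔ ♗ ♘ ♖│1
  ─────────────────
  a b c d e f g h


4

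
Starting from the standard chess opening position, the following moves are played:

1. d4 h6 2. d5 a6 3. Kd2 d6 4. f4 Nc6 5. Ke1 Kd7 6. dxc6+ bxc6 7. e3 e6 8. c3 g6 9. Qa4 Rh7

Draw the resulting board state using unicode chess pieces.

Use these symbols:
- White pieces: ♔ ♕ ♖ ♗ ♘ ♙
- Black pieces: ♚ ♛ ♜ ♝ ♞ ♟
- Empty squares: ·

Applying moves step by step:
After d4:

♜ ♞ ♝ ♛ ♚ ♝ ♞ ♜
♟ ♟ ♟ ♟ ♟ ♟ ♟ ♟
· · · · · · · ·
· · · · · · · ·
· · · ♙ · · · ·
· · · · · · · ·
♙ ♙ ♙ · ♙ ♙ ♙ ♙
♖ ♘ ♗ ♕ ♔ ♗ ♘ ♖


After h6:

♜ ♞ ♝ ♛ ♚ ♝ ♞ ♜
♟ ♟ ♟ ♟ ♟ ♟ ♟ ·
· · · · · · · ♟
· · · · · · · ·
· · · ♙ · · · ·
· · · · · · · ·
♙ ♙ ♙ · ♙ ♙ ♙ ♙
♖ ♘ ♗ ♕ ♔ ♗ ♘ ♖


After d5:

♜ ♞ ♝ ♛ ♚ ♝ ♞ ♜
♟ ♟ ♟ ♟ ♟ ♟ ♟ ·
· · · · · · · ♟
· · · ♙ · · · ·
· · · · · · · ·
· · · · · · · ·
♙ ♙ ♙ · ♙ ♙ ♙ ♙
♖ ♘ ♗ ♕ ♔ ♗ ♘ ♖


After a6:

♜ ♞ ♝ ♛ ♚ ♝ ♞ ♜
· ♟ ♟ ♟ ♟ ♟ ♟ ·
♟ · · · · · · ♟
· · · ♙ · · · ·
· · · · · · · ·
· · · · · · · ·
♙ ♙ ♙ · ♙ ♙ ♙ ♙
♖ ♘ ♗ ♕ ♔ ♗ ♘ ♖


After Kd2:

♜ ♞ ♝ ♛ ♚ ♝ ♞ ♜
· ♟ ♟ ♟ ♟ ♟ ♟ ·
♟ · · · · · · ♟
· · · ♙ · · · ·
· · · · · · · ·
· · · · · · · ·
♙ ♙ ♙ ♔ ♙ ♙ ♙ ♙
♖ ♘ ♗ ♕ · ♗ ♘ ♖


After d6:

♜ ♞ ♝ ♛ ♚ ♝ ♞ ♜
· ♟ ♟ · ♟ ♟ ♟ ·
♟ · · ♟ · · · ♟
· · · ♙ · · · ·
· · · · · · · ·
· · · · · · · ·
♙ ♙ ♙ ♔ ♙ ♙ ♙ ♙
♖ ♘ ♗ ♕ · ♗ ♘ ♖


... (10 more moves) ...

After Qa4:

♜ · ♝ ♛ · ♝ ♞ ♜
· · ♟ ♚ · ♟ · ·
♟ · ♟ ♟ ♟ · ♟ ♟
· · · · · · · ·
♕ · · · · ♙ · ·
· · ♙ · ♙ · · ·
♙ ♙ · · · · ♙ ♙
♖ ♘ ♗ · ♔ ♗ ♘ ♖


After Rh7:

♜ · ♝ ♛ · ♝ ♞ ·
· · ♟ ♚ · ♟ · ♜
♟ · ♟ ♟ ♟ · ♟ ♟
· · · · · · · ·
♕ · · · · ♙ · ·
· · ♙ · ♙ · · ·
♙ ♙ · · · · ♙ ♙
♖ ♘ ♗ · ♔ ♗ ♘ ♖



  a b c d e f g h
  ─────────────────
8│♜ · ♝ ♛ · ♝ ♞ ·│8
7│· · ♟ ♚ · ♟ · ♜│7
6│♟ · ♟ ♟ ♟ · ♟ ♟│6
5│· · · · · · · ·│5
4│♕ · · · · ♙ · ·│4
3│· · ♙ · ♙ · · ·│3
2│♙ ♙ · · · · ♙ ♙│2
1│♖ ♘ ♗ · ♔ ♗ ♘ ♖│1
  ─────────────────
  a b c d e f g h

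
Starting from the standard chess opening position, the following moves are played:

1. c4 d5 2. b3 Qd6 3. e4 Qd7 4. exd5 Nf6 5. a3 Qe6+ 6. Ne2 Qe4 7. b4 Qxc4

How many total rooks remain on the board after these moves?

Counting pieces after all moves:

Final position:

  a b c d e f g h
  ─────────────────
8│♜ ♞ ♝ · ♚ ♝ · ♜│8
7│♟ ♟ ♟ · ♟ ♟ ♟ ♟│7
6│· · · · · ♞ · ·│6
5│· · · ♙ · · · ·│5
4│· ♙ ♛ · · · · ·│4
3│♙ · · · · · · ·│3
2│· · · ♙ ♘ ♙ ♙ ♙│2
1│♖ ♘ ♗ ♕ ♔ ♗ · ♖│1
  ─────────────────
  a b c d e f g h


4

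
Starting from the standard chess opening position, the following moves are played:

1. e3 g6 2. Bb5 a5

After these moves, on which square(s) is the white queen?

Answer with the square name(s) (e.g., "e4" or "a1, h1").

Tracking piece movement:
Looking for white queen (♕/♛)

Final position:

  a b c d e f g h
  ─────────────────
8│♜ ♞ ♝ ♛ ♚ ♝ ♞ ♜│8
7│· ♟ ♟ ♟ ♟ ♟ · ♟│7
6│· · · · · · ♟ ·│6
5│♟ ♗ · · · · · ·│5
4│· · · · · · · ·│4
3│· · · · ♙ · · ·│3
2│♙ ♙ ♙ ♙ · ♙ ♙ ♙│2
1│♖ ♘ ♗ ♕ ♔ · ♘ ♖│1
  ─────────────────
  a b c d e f g h


d1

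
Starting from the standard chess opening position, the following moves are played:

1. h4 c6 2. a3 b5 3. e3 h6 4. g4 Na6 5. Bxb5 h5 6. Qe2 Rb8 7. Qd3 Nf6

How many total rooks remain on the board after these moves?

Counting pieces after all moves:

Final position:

  a b c d e f g h
  ─────────────────
8│· ♜ ♝ ♛ ♚ ♝ · ♜│8
7│♟ · · ♟ ♟ ♟ ♟ ·│7
6│♞ · ♟ · · ♞ · ·│6
5│· ♗ · · · · · ♟│5
4│· · · · · · ♙ ♙│4
3│♙ · · ♕ ♙ · · ·│3
2│· ♙ ♙ ♙ · ♙ · ·│2
1│♖ ♘ ♗ · ♔ · ♘ ♖│1
  ─────────────────
  a b c d e f g h


4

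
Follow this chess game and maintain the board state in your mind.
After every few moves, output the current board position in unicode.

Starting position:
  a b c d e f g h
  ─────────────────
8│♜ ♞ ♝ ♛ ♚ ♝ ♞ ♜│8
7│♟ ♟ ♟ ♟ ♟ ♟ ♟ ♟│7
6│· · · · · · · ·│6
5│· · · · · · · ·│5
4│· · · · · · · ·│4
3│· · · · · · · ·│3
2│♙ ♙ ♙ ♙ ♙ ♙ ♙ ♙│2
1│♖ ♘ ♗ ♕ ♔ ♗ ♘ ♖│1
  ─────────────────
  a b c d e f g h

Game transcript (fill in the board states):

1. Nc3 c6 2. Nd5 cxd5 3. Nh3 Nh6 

  a b c d e f g h
  ─────────────────
8│♜ ♞ ♝ ♛ ♚ ♝ · ♜│8
7│♟ ♟ · ♟ ♟ ♟ ♟ ♟│7
6│· · · · · · · ♞│6
5│· · · ♟ · · · ·│5
4│· · · · · · · ·│4
3│· · · · · · · ♘│3
2│♙ ♙ ♙ ♙ ♙ ♙ ♙ ♙│2
1│♖ · ♗ ♕ ♔ ♗ · ♖│1
  ─────────────────
  a b c d e f g h

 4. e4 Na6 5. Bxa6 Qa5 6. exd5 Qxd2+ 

  a b c d e f g h
  ─────────────────
8│♜ · ♝ · ♚ ♝ · ♜│8
7│♟ ♟ · ♟ ♟ ♟ ♟ ♟│7
6│♗ · · · · · · ♞│6
5│· · · ♙ · · · ·│5
4│· · · · · · · ·│4
3│· · · · · · · ♘│3
2│♙ ♙ ♙ ♛ · ♙ ♙ ♙│2
1│♖ · ♗ ♕ ♔ · · ♖│1
  ─────────────────
  a b c d e f g h

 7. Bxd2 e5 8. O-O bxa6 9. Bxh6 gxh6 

  a b c d e f g h
  ─────────────────
8│♜ · ♝ · ♚ ♝ · ♜│8
7│♟ · · ♟ · ♟ · ♟│7
6│♟ · · · · · · ♟│6
5│· · · ♙ ♟ · · ·│5
4│· · · · · · · ·│4
3│· · · · · · · ♘│3
2│♙ ♙ ♙ · · ♙ ♙ ♙│2
1│♖ · · ♕ · ♖ ♔ ·│1
  ─────────────────
  a b c d e f g h

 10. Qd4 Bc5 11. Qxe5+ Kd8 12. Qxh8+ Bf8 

  a b c d e f g h
  ─────────────────
8│♜ · ♝ ♚ · ♝ · ♕│8
7│♟ · · ♟ · ♟ · ♟│7
6│♟ · · · · · · ♟│6
5│· · · ♙ · · · ·│5
4│· · · · · · · ·│4
3│· · · · · · · ♘│3
2│♙ ♙ ♙ · · ♙ ♙ ♙│2
1│♖ · · · · ♖ ♔ ·│1
  ─────────────────
  a b c d e f g h

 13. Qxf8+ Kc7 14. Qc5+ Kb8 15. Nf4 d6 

  a b c d e f g h
  ─────────────────
8│♜ ♚ ♝ · · · · ·│8
7│♟ · · · · ♟ · ♟│7
6│♟ · · ♟ · · · ♟│6
5│· · ♕ ♙ · · · ·│5
4│· · · · · ♘ · ·│4
3│· · · · · · · ·│3
2│♙ ♙ ♙ · · ♙ ♙ ♙│2
1│♖ · · · · ♖ ♔ ·│1
  ─────────────────
  a b c d e f g h



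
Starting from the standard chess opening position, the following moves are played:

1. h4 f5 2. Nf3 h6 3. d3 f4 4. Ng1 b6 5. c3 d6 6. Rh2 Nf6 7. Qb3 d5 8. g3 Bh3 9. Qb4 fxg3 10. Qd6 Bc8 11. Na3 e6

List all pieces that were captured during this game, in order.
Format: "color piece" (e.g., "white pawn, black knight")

Tracking captures:
  fxg3: captured white pawn

white pawn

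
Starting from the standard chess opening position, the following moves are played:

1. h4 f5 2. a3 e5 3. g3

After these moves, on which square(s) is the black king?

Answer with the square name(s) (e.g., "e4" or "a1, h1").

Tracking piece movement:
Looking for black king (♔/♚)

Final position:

  a b c d e f g h
  ─────────────────
8│♜ ♞ ♝ ♛ ♚ ♝ ♞ ♜│8
7│♟ ♟ ♟ ♟ · · ♟ ♟│7
6│· · · · · · · ·│6
5│· · · · ♟ ♟ · ·│5
4│· · · · · · · ♙│4
3│♙ · · · · · ♙ ·│3
2│· ♙ ♙ ♙ ♙ ♙ · ·│2
1│♖ ♘ ♗ ♕ ♔ ♗ ♘ ♖│1
  ─────────────────
  a b c d e f g h


e8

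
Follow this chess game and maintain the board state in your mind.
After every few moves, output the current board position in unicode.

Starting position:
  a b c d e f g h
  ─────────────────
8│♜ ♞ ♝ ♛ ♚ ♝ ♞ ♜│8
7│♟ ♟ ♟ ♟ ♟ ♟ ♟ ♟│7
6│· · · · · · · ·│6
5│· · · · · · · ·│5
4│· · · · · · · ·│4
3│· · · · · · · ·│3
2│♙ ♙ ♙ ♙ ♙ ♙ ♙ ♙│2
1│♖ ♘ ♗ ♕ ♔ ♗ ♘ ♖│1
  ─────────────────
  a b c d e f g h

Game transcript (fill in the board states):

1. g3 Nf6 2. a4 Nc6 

  a b c d e f g h
  ─────────────────
8│♜ · ♝ ♛ ♚ ♝ · ♜│8
7│♟ ♟ ♟ ♟ ♟ ♟ ♟ ♟│7
6│· · ♞ · · ♞ · ·│6
5│· · · · · · · ·│5
4│♙ · · · · · · ·│4
3│· · · · · · ♙ ·│3
2│· ♙ ♙ ♙ ♙ ♙ · ♙│2
1│♖ ♘ ♗ ♕ ♔ ♗ ♘ ♖│1
  ─────────────────
  a b c d e f g h

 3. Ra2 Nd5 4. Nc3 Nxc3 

  a b c d e f g h
  ─────────────────
8│♜ · ♝ ♛ ♚ ♝ · ♜│8
7│♟ ♟ ♟ ♟ ♟ ♟ ♟ ♟│7
6│· · ♞ · · · · ·│6
5│· · · · · · · ·│5
4│♙ · · · · · · ·│4
3│· · ♞ · · · ♙ ·│3
2│♖ ♙ ♙ ♙ ♙ ♙ · ♙│2
1│· · ♗ ♕ ♔ ♗ ♘ ♖│1
  ─────────────────
  a b c d e f g h

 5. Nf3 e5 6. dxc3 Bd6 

  a b c d e f g h
  ─────────────────
8│♜ · ♝ ♛ ♚ · · ♜│8
7│♟ ♟ ♟ ♟ · ♟ ♟ ♟│7
6│· · ♞ ♝ · · · ·│6
5│· · · · ♟ · · ·│5
4│♙ · · · · · · ·│4
3│· · ♙ · · ♘ ♙ ·│3
2│♖ ♙ ♙ · ♙ ♙ · ♙│2
1│· · ♗ ♕ ♔ ♗ · ♖│1
  ─────────────────
  a b c d e f g h

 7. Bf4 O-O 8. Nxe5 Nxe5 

  a b c d e f g h
  ─────────────────
8│♜ · ♝ ♛ · ♜ ♚ ·│8
7│♟ ♟ ♟ ♟ · ♟ ♟ ♟│7
6│· · · ♝ · · · ·│6
5│· · · · ♞ · · ·│5
4│♙ · · · · ♗ · ·│4
3│· · ♙ · · · ♙ ·│3
2│♖ ♙ ♙ · ♙ ♙ · ♙│2
1│· · · ♕ ♔ ♗ · ♖│1
  ─────────────────
  a b c d e f g h

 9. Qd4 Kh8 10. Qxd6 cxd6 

  a b c d e f g h
  ─────────────────
8│♜ · ♝ ♛ · ♜ · ♚│8
7│♟ ♟ · ♟ · ♟ ♟ ♟│7
6│· · · ♟ · · · ·│6
5│· · · · ♞ · · ·│5
4│♙ · · · · ♗ · ·│4
3│· · ♙ · · · ♙ ·│3
2│♖ ♙ ♙ · ♙ ♙ · ♙│2
1│· · · · ♔ ♗ · ♖│1
  ─────────────────
  a b c d e f g h



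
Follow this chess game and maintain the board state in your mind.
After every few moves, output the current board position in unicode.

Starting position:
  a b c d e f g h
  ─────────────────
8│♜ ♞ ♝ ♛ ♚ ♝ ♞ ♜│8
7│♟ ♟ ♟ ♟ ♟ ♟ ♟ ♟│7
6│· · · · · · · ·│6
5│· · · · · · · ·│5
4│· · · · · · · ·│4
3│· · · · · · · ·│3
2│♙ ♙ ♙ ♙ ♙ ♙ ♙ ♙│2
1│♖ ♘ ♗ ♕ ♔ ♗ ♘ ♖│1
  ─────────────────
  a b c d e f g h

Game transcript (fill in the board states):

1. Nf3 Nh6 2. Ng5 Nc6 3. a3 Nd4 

  a b c d e f g h
  ─────────────────
8│♜ · ♝ ♛ ♚ ♝ · ♜│8
7│♟ ♟ ♟ ♟ ♟ ♟ ♟ ♟│7
6│· · · · · · · ♞│6
5│· · · · · · ♘ ·│5
4│· · · ♞ · · · ·│4
3│♙ · · · · · · ·│3
2│· ♙ ♙ ♙ ♙ ♙ ♙ ♙│2
1│♖ ♘ ♗ ♕ ♔ ♗ · ♖│1
  ─────────────────
  a b c d e f g h

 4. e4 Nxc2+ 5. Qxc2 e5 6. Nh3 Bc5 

  a b c d e f g h
  ─────────────────
8│♜ · ♝ ♛ ♚ · · ♜│8
7│♟ ♟ ♟ ♟ · ♟ ♟ ♟│7
6│· · · · · · · ♞│6
5│· · ♝ · ♟ · · ·│5
4│· · · · ♙ · · ·│4
3│♙ · · · · · · ♘│3
2│· ♙ ♕ ♙ · ♙ ♙ ♙│2
1│♖ ♘ ♗ · ♔ ♗ · ♖│1
  ─────────────────
  a b c d e f g h

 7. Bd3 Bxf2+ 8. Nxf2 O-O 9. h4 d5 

  a b c d e f g h
  ─────────────────
8│♜ · ♝ ♛ · ♜ ♚ ·│8
7│♟ ♟ ♟ · · ♟ ♟ ♟│7
6│· · · · · · · ♞│6
5│· · · ♟ ♟ · · ·│5
4│· · · · ♙ · · ♙│4
3│♙ · · ♗ · · · ·│3
2│· ♙ ♕ ♙ · ♘ ♙ ·│2
1│♖ ♘ ♗ · ♔ · · ♖│1
  ─────────────────
  a b c d e f g h

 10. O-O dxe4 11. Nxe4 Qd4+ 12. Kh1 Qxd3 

  a b c d e f g h
  ─────────────────
8│♜ · ♝ · · ♜ ♚ ·│8
7│♟ ♟ ♟ · · ♟ ♟ ♟│7
6│· · · · · · · ♞│6
5│· · · · ♟ · · ·│5
4│· · · · ♘ · · ♙│4
3│♙ · · ♛ · · · ·│3
2│· ♙ ♕ ♙ · · ♙ ·│2
1│♖ ♘ ♗ · · ♖ · ♔│1
  ─────────────────
  a b c d e f g h



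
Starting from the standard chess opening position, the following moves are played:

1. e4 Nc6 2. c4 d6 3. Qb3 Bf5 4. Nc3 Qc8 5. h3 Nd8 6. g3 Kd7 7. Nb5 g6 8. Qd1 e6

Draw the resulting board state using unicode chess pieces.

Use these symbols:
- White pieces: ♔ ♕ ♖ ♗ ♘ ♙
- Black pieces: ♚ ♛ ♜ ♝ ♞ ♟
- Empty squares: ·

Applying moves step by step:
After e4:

♜ ♞ ♝ ♛ ♚ ♝ ♞ ♜
♟ ♟ ♟ ♟ ♟ ♟ ♟ ♟
· · · · · · · ·
· · · · · · · ·
· · · · ♙ · · ·
· · · · · · · ·
♙ ♙ ♙ ♙ · ♙ ♙ ♙
♖ ♘ ♗ ♕ ♔ ♗ ♘ ♖


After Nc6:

♜ · ♝ ♛ ♚ ♝ ♞ ♜
♟ ♟ ♟ ♟ ♟ ♟ ♟ ♟
· · ♞ · · · · ·
· · · · · · · ·
· · · · ♙ · · ·
· · · · · · · ·
♙ ♙ ♙ ♙ · ♙ ♙ ♙
♖ ♘ ♗ ♕ ♔ ♗ ♘ ♖


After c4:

♜ · ♝ ♛ ♚ ♝ ♞ ♜
♟ ♟ ♟ ♟ ♟ ♟ ♟ ♟
· · ♞ · · · · ·
· · · · · · · ·
· · ♙ · ♙ · · ·
· · · · · · · ·
♙ ♙ · ♙ · ♙ ♙ ♙
♖ ♘ ♗ ♕ ♔ ♗ ♘ ♖


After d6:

♜ · ♝ ♛ ♚ ♝ ♞ ♜
♟ ♟ ♟ · ♟ ♟ ♟ ♟
· · ♞ ♟ · · · ·
· · · · · · · ·
· · ♙ · ♙ · · ·
· · · · · · · ·
♙ ♙ · ♙ · ♙ ♙ ♙
♖ ♘ ♗ ♕ ♔ ♗ ♘ ♖


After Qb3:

♜ · ♝ ♛ ♚ ♝ ♞ ♜
♟ ♟ ♟ · ♟ ♟ ♟ ♟
· · ♞ ♟ · · · ·
· · · · · · · ·
· · ♙ · ♙ · · ·
· ♕ · · · · · ·
♙ ♙ · ♙ · ♙ ♙ ♙
♖ ♘ ♗ · ♔ ♗ ♘ ♖


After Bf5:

♜ · · ♛ ♚ ♝ ♞ ♜
♟ ♟ ♟ · ♟ ♟ ♟ ♟
· · ♞ ♟ · · · ·
· · · · · ♝ · ·
· · ♙ · ♙ · · ·
· ♕ · · · · · ·
♙ ♙ · ♙ · ♙ ♙ ♙
♖ ♘ ♗ · ♔ ♗ ♘ ♖


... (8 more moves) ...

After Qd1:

♜ · ♛ ♞ · ♝ ♞ ♜
♟ ♟ ♟ ♚ ♟ ♟ · ♟
· · · ♟ · · ♟ ·
· ♘ · · · ♝ · ·
· · ♙ · ♙ · · ·
· · · · · · ♙ ♙
♙ ♙ · ♙ · ♙ · ·
♖ · ♗ ♕ ♔ ♗ ♘ ♖


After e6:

♜ · ♛ ♞ · ♝ ♞ ♜
♟ ♟ ♟ ♚ · ♟ · ♟
· · · ♟ ♟ · ♟ ·
· ♘ · · · ♝ · ·
· · ♙ · ♙ · · ·
· · · · · · ♙ ♙
♙ ♙ · ♙ · ♙ · ·
♖ · ♗ ♕ ♔ ♗ ♘ ♖



  a b c d e f g h
  ─────────────────
8│♜ · ♛ ♞ · ♝ ♞ ♜│8
7│♟ ♟ ♟ ♚ · ♟ · ♟│7
6│· · · ♟ ♟ · ♟ ·│6
5│· ♘ · · · ♝ · ·│5
4│· · ♙ · ♙ · · ·│4
3│· · · · · · ♙ ♙│3
2│♙ ♙ · ♙ · ♙ · ·│2
1│♖ · ♗ ♕ ♔ ♗ ♘ ♖│1
  ─────────────────
  a b c d e f g h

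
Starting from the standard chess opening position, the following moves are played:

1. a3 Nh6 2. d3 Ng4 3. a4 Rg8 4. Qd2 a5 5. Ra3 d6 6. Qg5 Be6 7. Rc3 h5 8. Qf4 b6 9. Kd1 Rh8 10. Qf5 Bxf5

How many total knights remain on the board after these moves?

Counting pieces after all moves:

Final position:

  a b c d e f g h
  ─────────────────
8│♜ ♞ · ♛ ♚ ♝ · ♜│8
7│· · ♟ · ♟ ♟ ♟ ·│7
6│· ♟ · ♟ · · · ·│6
5│♟ · · · · ♝ · ♟│5
4│♙ · · · · · ♞ ·│4
3│· · ♖ ♙ · · · ·│3
2│· ♙ ♙ · ♙ ♙ ♙ ♙│2
1│· ♘ ♗ ♔ · ♗ ♘ ♖│1
  ─────────────────
  a b c d e f g h


4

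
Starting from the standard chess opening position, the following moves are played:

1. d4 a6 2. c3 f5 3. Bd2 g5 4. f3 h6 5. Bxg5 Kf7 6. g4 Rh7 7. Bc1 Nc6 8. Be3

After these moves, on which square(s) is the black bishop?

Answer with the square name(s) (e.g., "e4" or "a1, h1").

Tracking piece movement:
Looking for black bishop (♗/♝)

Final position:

  a b c d e f g h
  ─────────────────
8│♜ · ♝ ♛ · ♝ ♞ ·│8
7│· ♟ ♟ ♟ ♟ ♚ · ♜│7
6│♟ · ♞ · · · · ♟│6
5│· · · · · ♟ · ·│5
4│· · · ♙ · · ♙ ·│4
3│· · ♙ · ♗ ♙ · ·│3
2│♙ ♙ · · ♙ · · ♙│2
1│♖ ♘ · ♕ ♔ ♗ ♘ ♖│1
  ─────────────────
  a b c d e f g h


c8, f8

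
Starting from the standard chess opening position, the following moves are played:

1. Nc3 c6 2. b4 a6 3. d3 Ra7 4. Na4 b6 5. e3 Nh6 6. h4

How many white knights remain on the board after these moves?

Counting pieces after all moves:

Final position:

  a b c d e f g h
  ─────────────────
8│· ♞ ♝ ♛ ♚ ♝ · ♜│8
7│♜ · · ♟ ♟ ♟ ♟ ♟│7
6│♟ ♟ ♟ · · · · ♞│6
5│· · · · · · · ·│5
4│♘ ♙ · · · · · ♙│4
3│· · · ♙ ♙ · · ·│3
2│♙ · ♙ · · ♙ ♙ ·│2
1│♖ · ♗ ♕ ♔ ♗ ♘ ♖│1
  ─────────────────
  a b c d e f g h


2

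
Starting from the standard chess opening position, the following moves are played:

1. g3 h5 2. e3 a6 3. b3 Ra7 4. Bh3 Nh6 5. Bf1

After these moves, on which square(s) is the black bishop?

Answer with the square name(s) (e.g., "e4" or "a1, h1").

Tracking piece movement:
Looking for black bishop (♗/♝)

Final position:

  a b c d e f g h
  ─────────────────
8│· ♞ ♝ ♛ ♚ ♝ · ♜│8
7│♜ ♟ ♟ ♟ ♟ ♟ ♟ ·│7
6│♟ · · · · · · ♞│6
5│· · · · · · · ♟│5
4│· · · · · · · ·│4
3│· ♙ · · ♙ · ♙ ·│3
2│♙ · ♙ ♙ · ♙ · ♙│2
1│♖ ♘ ♗ ♕ ♔ ♗ ♘ ♖│1
  ─────────────────
  a b c d e f g h


c8, f8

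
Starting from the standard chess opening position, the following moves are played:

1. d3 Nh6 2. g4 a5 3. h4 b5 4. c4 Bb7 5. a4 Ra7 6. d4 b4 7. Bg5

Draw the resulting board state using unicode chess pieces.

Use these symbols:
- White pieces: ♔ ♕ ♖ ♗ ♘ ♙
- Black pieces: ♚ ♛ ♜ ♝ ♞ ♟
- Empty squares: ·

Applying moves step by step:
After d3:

♜ ♞ ♝ ♛ ♚ ♝ ♞ ♜
♟ ♟ ♟ ♟ ♟ ♟ ♟ ♟
· · · · · · · ·
· · · · · · · ·
· · · · · · · ·
· · · ♙ · · · ·
♙ ♙ ♙ · ♙ ♙ ♙ ♙
♖ ♘ ♗ ♕ ♔ ♗ ♘ ♖


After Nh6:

♜ ♞ ♝ ♛ ♚ ♝ · ♜
♟ ♟ ♟ ♟ ♟ ♟ ♟ ♟
· · · · · · · ♞
· · · · · · · ·
· · · · · · · ·
· · · ♙ · · · ·
♙ ♙ ♙ · ♙ ♙ ♙ ♙
♖ ♘ ♗ ♕ ♔ ♗ ♘ ♖


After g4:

♜ ♞ ♝ ♛ ♚ ♝ · ♜
♟ ♟ ♟ ♟ ♟ ♟ ♟ ♟
· · · · · · · ♞
· · · · · · · ·
· · · · · · ♙ ·
· · · ♙ · · · ·
♙ ♙ ♙ · ♙ ♙ · ♙
♖ ♘ ♗ ♕ ♔ ♗ ♘ ♖


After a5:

♜ ♞ ♝ ♛ ♚ ♝ · ♜
· ♟ ♟ ♟ ♟ ♟ ♟ ♟
· · · · · · · ♞
♟ · · · · · · ·
· · · · · · ♙ ·
· · · ♙ · · · ·
♙ ♙ ♙ · ♙ ♙ · ♙
♖ ♘ ♗ ♕ ♔ ♗ ♘ ♖


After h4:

♜ ♞ ♝ ♛ ♚ ♝ · ♜
· ♟ ♟ ♟ ♟ ♟ ♟ ♟
· · · · · · · ♞
♟ · · · · · · ·
· · · · · · ♙ ♙
· · · ♙ · · · ·
♙ ♙ ♙ · ♙ ♙ · ·
♖ ♘ ♗ ♕ ♔ ♗ ♘ ♖


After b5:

♜ ♞ ♝ ♛ ♚ ♝ · ♜
· · ♟ ♟ ♟ ♟ ♟ ♟
· · · · · · · ♞
♟ ♟ · · · · · ·
· · · · · · ♙ ♙
· · · ♙ · · · ·
♙ ♙ ♙ · ♙ ♙ · ·
♖ ♘ ♗ ♕ ♔ ♗ ♘ ♖


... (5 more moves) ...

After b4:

· ♞ · ♛ ♚ ♝ · ♜
♜ ♝ ♟ ♟ ♟ ♟ ♟ ♟
· · · · · · · ♞
♟ · · · · · · ·
♙ ♟ ♙ ♙ · · ♙ ♙
· · · · · · · ·
· ♙ · · ♙ ♙ · ·
♖ ♘ ♗ ♕ ♔ ♗ ♘ ♖


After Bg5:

· ♞ · ♛ ♚ ♝ · ♜
♜ ♝ ♟ ♟ ♟ ♟ ♟ ♟
· · · · · · · ♞
♟ · · · · · ♗ ·
♙ ♟ ♙ ♙ · · ♙ ♙
· · · · · · · ·
· ♙ · · ♙ ♙ · ·
♖ ♘ · ♕ ♔ ♗ ♘ ♖



  a b c d e f g h
  ─────────────────
8│· ♞ · ♛ ♚ ♝ · ♜│8
7│♜ ♝ ♟ ♟ ♟ ♟ ♟ ♟│7
6│· · · · · · · ♞│6
5│♟ · · · · · ♗ ·│5
4│♙ ♟ ♙ ♙ · · ♙ ♙│4
3│· · · · · · · ·│3
2│· ♙ · · ♙ ♙ · ·│2
1│♖ ♘ · ♕ ♔ ♗ ♘ ♖│1
  ─────────────────
  a b c d e f g h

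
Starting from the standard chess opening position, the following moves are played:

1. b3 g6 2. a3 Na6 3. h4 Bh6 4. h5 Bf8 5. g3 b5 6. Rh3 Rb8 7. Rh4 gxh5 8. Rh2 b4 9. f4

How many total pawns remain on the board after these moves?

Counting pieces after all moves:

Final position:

  a b c d e f g h
  ─────────────────
8│· ♜ ♝ ♛ ♚ ♝ ♞ ♜│8
7│♟ · ♟ ♟ ♟ ♟ · ♟│7
6│♞ · · · · · · ·│6
5│· · · · · · · ♟│5
4│· ♟ · · · ♙ · ·│4
3│♙ ♙ · · · · ♙ ·│3
2│· · ♙ ♙ ♙ · · ♖│2
1│♖ ♘ ♗ ♕ ♔ ♗ ♘ ·│1
  ─────────────────
  a b c d e f g h


15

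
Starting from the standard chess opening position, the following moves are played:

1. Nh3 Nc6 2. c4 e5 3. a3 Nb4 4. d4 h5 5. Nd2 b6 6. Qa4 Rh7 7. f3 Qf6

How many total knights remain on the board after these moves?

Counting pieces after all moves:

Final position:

  a b c d e f g h
  ─────────────────
8│♜ · ♝ · ♚ ♝ ♞ ·│8
7│♟ · ♟ ♟ · ♟ ♟ ♜│7
6│· ♟ · · · ♛ · ·│6
5│· · · · ♟ · · ♟│5
4│♕ ♞ ♙ ♙ · · · ·│4
3│♙ · · · · ♙ · ♘│3
2│· ♙ · ♘ ♙ · ♙ ♙│2
1│♖ · ♗ · ♔ ♗ · ♖│1
  ─────────────────
  a b c d e f g h


4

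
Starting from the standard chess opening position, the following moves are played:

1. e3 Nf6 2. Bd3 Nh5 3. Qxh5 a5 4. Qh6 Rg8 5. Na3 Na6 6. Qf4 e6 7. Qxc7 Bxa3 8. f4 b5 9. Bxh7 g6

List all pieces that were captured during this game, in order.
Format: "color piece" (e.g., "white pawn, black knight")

Tracking captures:
  Qxh5: captured black knight
  Qxc7: captured black pawn
  Bxa3: captured white knight
  Bxh7: captured black pawn

black knight, black pawn, white knight, black pawn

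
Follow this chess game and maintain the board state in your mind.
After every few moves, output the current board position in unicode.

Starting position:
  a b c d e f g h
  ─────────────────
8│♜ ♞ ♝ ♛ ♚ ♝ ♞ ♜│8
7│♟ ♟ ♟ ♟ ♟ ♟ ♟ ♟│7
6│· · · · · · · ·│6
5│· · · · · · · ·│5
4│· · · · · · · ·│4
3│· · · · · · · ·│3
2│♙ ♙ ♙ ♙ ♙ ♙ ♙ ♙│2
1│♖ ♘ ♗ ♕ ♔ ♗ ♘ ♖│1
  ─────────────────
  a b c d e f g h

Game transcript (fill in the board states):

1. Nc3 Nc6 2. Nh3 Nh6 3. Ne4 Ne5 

  a b c d e f g h
  ─────────────────
8│♜ · ♝ ♛ ♚ ♝ · ♜│8
7│♟ ♟ ♟ ♟ ♟ ♟ ♟ ♟│7
6│· · · · · · · ♞│6
5│· · · · ♞ · · ·│5
4│· · · · ♘ · · ·│4
3│· · · · · · · ♘│3
2│♙ ♙ ♙ ♙ ♙ ♙ ♙ ♙│2
1│♖ · ♗ ♕ ♔ ♗ · ♖│1
  ─────────────────
  a b c d e f g h

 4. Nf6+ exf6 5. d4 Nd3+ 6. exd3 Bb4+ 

  a b c d e f g h
  ─────────────────
8│♜ · ♝ ♛ ♚ · · ♜│8
7│♟ ♟ ♟ ♟ · ♟ ♟ ♟│7
6│· · · · · ♟ · ♞│6
5│· · · · · · · ·│5
4│· ♝ · ♙ · · · ·│4
3│· · · ♙ · · · ♘│3
2│♙ ♙ ♙ · · ♙ ♙ ♙│2
1│♖ · ♗ ♕ ♔ ♗ · ♖│1
  ─────────────────
  a b c d e f g h

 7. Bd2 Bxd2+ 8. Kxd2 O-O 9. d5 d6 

  a b c d e f g h
  ─────────────────
8│♜ · ♝ ♛ · ♜ ♚ ·│8
7│♟ ♟ ♟ · · ♟ ♟ ♟│7
6│· · · ♟ · ♟ · ♞│6
5│· · · ♙ · · · ·│5
4│· · · · · · · ·│4
3│· · · ♙ · · · ♘│3
2│♙ ♙ ♙ ♔ · ♙ ♙ ♙│2
1│♖ · · ♕ · ♗ · ♖│1
  ─────────────────
  a b c d e f g h

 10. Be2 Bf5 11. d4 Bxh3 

  a b c d e f g h
  ─────────────────
8│♜ · · ♛ · ♜ ♚ ·│8
7│♟ ♟ ♟ · · ♟ ♟ ♟│7
6│· · · ♟ · ♟ · ♞│6
5│· · · ♙ · · · ·│5
4│· · · ♙ · · · ·│4
3│· · · · · · · ♝│3
2│♙ ♙ ♙ ♔ ♗ ♙ ♙ ♙│2
1│♖ · · ♕ · · · ♖│1
  ─────────────────
  a b c d e f g h
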